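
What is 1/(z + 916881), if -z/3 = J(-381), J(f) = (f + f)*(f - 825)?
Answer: -1/1840035 ≈ -5.4347e-7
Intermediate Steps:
J(f) = 2*f*(-825 + f) (J(f) = (2*f)*(-825 + f) = 2*f*(-825 + f))
z = -2756916 (z = -6*(-381)*(-825 - 381) = -6*(-381)*(-1206) = -3*918972 = -2756916)
1/(z + 916881) = 1/(-2756916 + 916881) = 1/(-1840035) = -1/1840035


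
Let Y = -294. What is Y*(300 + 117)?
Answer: -122598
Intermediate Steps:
Y*(300 + 117) = -294*(300 + 117) = -294*417 = -122598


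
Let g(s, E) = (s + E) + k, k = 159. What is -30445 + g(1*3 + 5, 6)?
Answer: -30272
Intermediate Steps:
g(s, E) = 159 + E + s (g(s, E) = (s + E) + 159 = (E + s) + 159 = 159 + E + s)
-30445 + g(1*3 + 5, 6) = -30445 + (159 + 6 + (1*3 + 5)) = -30445 + (159 + 6 + (3 + 5)) = -30445 + (159 + 6 + 8) = -30445 + 173 = -30272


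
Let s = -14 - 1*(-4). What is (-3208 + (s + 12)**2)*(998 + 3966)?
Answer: -15904656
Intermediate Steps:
s = -10 (s = -14 + 4 = -10)
(-3208 + (s + 12)**2)*(998 + 3966) = (-3208 + (-10 + 12)**2)*(998 + 3966) = (-3208 + 2**2)*4964 = (-3208 + 4)*4964 = -3204*4964 = -15904656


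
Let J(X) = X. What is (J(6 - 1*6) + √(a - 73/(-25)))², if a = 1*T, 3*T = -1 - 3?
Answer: 119/75 ≈ 1.5867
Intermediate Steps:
T = -4/3 (T = (-1 - 3)/3 = (⅓)*(-4) = -4/3 ≈ -1.3333)
a = -4/3 (a = 1*(-4/3) = -4/3 ≈ -1.3333)
(J(6 - 1*6) + √(a - 73/(-25)))² = ((6 - 1*6) + √(-4/3 - 73/(-25)))² = ((6 - 6) + √(-4/3 - 73*(-1/25)))² = (0 + √(-4/3 + 73/25))² = (0 + √(119/75))² = (0 + √357/15)² = (√357/15)² = 119/75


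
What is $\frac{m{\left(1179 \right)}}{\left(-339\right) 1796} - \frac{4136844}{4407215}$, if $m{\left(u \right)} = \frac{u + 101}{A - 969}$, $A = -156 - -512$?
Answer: $- \frac{385988238048692}{411216707249745} \approx -0.93865$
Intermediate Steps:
$A = 356$ ($A = -156 + 512 = 356$)
$m{\left(u \right)} = - \frac{101}{613} - \frac{u}{613}$ ($m{\left(u \right)} = \frac{u + 101}{356 - 969} = \frac{101 + u}{-613} = \left(101 + u\right) \left(- \frac{1}{613}\right) = - \frac{101}{613} - \frac{u}{613}$)
$\frac{m{\left(1179 \right)}}{\left(-339\right) 1796} - \frac{4136844}{4407215} = \frac{- \frac{101}{613} - \frac{1179}{613}}{\left(-339\right) 1796} - \frac{4136844}{4407215} = \frac{- \frac{101}{613} - \frac{1179}{613}}{-608844} - \frac{4136844}{4407215} = \left(- \frac{1280}{613}\right) \left(- \frac{1}{608844}\right) - \frac{4136844}{4407215} = \frac{320}{93305343} - \frac{4136844}{4407215} = - \frac{385988238048692}{411216707249745}$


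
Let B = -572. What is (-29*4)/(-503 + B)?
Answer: 116/1075 ≈ 0.10791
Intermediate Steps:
(-29*4)/(-503 + B) = (-29*4)/(-503 - 572) = -116/(-1075) = -1/1075*(-116) = 116/1075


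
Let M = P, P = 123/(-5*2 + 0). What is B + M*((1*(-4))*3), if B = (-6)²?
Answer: 918/5 ≈ 183.60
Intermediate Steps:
B = 36
P = -123/10 (P = 123/(-10 + 0) = 123/(-10) = 123*(-⅒) = -123/10 ≈ -12.300)
M = -123/10 ≈ -12.300
B + M*((1*(-4))*3) = 36 - 123*1*(-4)*3/10 = 36 - (-246)*3/5 = 36 - 123/10*(-12) = 36 + 738/5 = 918/5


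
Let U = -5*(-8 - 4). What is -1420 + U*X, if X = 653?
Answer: 37760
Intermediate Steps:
U = 60 (U = -5*(-12) = 60)
-1420 + U*X = -1420 + 60*653 = -1420 + 39180 = 37760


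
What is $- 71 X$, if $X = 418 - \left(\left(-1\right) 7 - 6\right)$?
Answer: $-30601$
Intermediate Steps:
$X = 431$ ($X = 418 - \left(-7 - 6\right) = 418 - -13 = 418 + 13 = 431$)
$- 71 X = \left(-71\right) 431 = -30601$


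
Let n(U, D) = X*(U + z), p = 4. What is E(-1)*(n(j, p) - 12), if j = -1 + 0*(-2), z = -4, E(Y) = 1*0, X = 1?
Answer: 0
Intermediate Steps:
E(Y) = 0
j = -1 (j = -1 + 0 = -1)
n(U, D) = -4 + U (n(U, D) = 1*(U - 4) = 1*(-4 + U) = -4 + U)
E(-1)*(n(j, p) - 12) = 0*((-4 - 1) - 12) = 0*(-5 - 12) = 0*(-17) = 0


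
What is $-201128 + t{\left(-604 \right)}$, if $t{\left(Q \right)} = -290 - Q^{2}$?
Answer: $-566234$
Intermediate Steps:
$-201128 + t{\left(-604 \right)} = -201128 - 365106 = -566234$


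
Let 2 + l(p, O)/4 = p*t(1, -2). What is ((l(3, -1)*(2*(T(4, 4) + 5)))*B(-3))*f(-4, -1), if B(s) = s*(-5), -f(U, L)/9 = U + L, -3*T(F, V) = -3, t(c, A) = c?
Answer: 32400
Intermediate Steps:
T(F, V) = 1 (T(F, V) = -1/3*(-3) = 1)
f(U, L) = -9*L - 9*U (f(U, L) = -9*(U + L) = -9*(L + U) = -9*L - 9*U)
B(s) = -5*s
l(p, O) = -8 + 4*p (l(p, O) = -8 + 4*(p*1) = -8 + 4*p)
((l(3, -1)*(2*(T(4, 4) + 5)))*B(-3))*f(-4, -1) = (((-8 + 4*3)*(2*(1 + 5)))*(-5*(-3)))*(-9*(-1) - 9*(-4)) = (((-8 + 12)*(2*6))*15)*(9 + 36) = ((4*12)*15)*45 = (48*15)*45 = 720*45 = 32400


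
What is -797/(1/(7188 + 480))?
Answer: -6111396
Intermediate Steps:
-797/(1/(7188 + 480)) = -797/(1/7668) = -797/1/7668 = -797*7668 = -6111396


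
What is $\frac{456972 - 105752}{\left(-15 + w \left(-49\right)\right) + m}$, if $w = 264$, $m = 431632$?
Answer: $\frac{351220}{418681} \approx 0.83887$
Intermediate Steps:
$\frac{456972 - 105752}{\left(-15 + w \left(-49\right)\right) + m} = \frac{456972 - 105752}{\left(-15 + 264 \left(-49\right)\right) + 431632} = \frac{351220}{\left(-15 - 12936\right) + 431632} = \frac{351220}{-12951 + 431632} = \frac{351220}{418681}$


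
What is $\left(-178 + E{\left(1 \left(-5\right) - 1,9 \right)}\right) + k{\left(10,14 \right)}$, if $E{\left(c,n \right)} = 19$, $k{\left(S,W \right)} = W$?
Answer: $-145$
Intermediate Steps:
$\left(-178 + E{\left(1 \left(-5\right) - 1,9 \right)}\right) + k{\left(10,14 \right)} = \left(-178 + 19\right) + 14 = -159 + 14 = -145$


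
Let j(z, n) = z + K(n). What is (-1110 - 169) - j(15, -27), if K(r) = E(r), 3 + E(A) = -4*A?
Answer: -1399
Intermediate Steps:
E(A) = -3 - 4*A
K(r) = -3 - 4*r
j(z, n) = -3 + z - 4*n (j(z, n) = z + (-3 - 4*n) = -3 + z - 4*n)
(-1110 - 169) - j(15, -27) = (-1110 - 169) - (-3 + 15 - 4*(-27)) = -1279 - (-3 + 15 + 108) = -1279 - 1*120 = -1279 - 120 = -1399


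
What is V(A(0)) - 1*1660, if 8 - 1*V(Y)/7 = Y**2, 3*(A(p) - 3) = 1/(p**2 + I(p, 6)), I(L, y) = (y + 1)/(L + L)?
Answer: nan ≈ nan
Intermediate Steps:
I(L, y) = (1 + y)/(2*L) (I(L, y) = (1 + y)/((2*L)) = (1 + y)*(1/(2*L)) = (1 + y)/(2*L))
A(p) = 3 + 1/(3*(p**2 + 7/(2*p))) (A(p) = 3 + 1/(3*(p**2 + (1 + 6)/(2*p))) = 3 + 1/(3*(p**2 + (1/2)*7/p)) = 3 + 1/(3*(p**2 + 7/(2*p))))
V(Y) = 56 - 7*Y**2
V(A(0)) - 1*1660 = (56 - 7*(63 + 2*0 + 18*0**3)**2/(9*(7 + 2*0**3)**2)) - 1*1660 = (56 - 7*(63 + 0 + 18*0)**2/(9*(7 + 2*0)**2)) - 1660 = (56 - 7*(63 + 0 + 0)**2/(9*(7 + 0)**2)) - 1660 = (56 - 7*((1/3)*63/7)**2) - 1660 = (56 - 7*((1/3)*(1/7)*63)**2) - 1660 = (56 - 7*3**2) - 1660 = (56 - 7*9) - 1660 = (56 - 63) - 1660 = -7 - 1660 = -1667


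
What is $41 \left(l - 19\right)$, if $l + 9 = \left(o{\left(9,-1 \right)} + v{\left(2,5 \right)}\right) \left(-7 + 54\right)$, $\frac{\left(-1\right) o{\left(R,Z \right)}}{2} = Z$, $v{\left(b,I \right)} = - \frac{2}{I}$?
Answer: $\frac{9676}{5} \approx 1935.2$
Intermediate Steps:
$o{\left(R,Z \right)} = - 2 Z$
$l = \frac{331}{5}$ ($l = -9 + \left(\left(-2\right) \left(-1\right) - \frac{2}{5}\right) \left(-7 + 54\right) = -9 + \left(2 - \frac{2}{5}\right) 47 = -9 + \frac{8}{5} \cdot 47 = -9 + \frac{376}{5} = \frac{331}{5} \approx 66.2$)
$41 \left(l - 19\right) = 41 \left(\frac{331}{5} - 19\right) = 41 \cdot \frac{236}{5} = \frac{9676}{5}$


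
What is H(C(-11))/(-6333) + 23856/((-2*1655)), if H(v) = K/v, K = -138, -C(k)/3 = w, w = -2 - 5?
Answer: -528704038/73367805 ≈ -7.2062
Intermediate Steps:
w = -7
C(k) = 21 (C(k) = -3*(-7) = 21)
H(v) = -138/v
H(C(-11))/(-6333) + 23856/((-2*1655)) = -138/21/(-6333) + 23856/((-2*1655)) = -138*1/21*(-1/6333) + 23856/(-3310) = -46/7*(-1/6333) + 23856*(-1/3310) = 46/44331 - 11928/1655 = -528704038/73367805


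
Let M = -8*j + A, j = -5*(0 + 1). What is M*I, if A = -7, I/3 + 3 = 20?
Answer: 1683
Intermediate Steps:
I = 51 (I = -9 + 3*20 = -9 + 60 = 51)
j = -5 (j = -5*1 = -5)
M = 33 (M = -8*(-5) - 7 = 40 - 7 = 33)
M*I = 33*51 = 1683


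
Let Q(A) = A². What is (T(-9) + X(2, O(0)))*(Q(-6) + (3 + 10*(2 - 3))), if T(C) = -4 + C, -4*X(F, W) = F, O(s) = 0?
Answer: -783/2 ≈ -391.50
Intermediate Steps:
X(F, W) = -F/4
(T(-9) + X(2, O(0)))*(Q(-6) + (3 + 10*(2 - 3))) = ((-4 - 9) - ¼*2)*((-6)² + (3 + 10*(2 - 3))) = (-13 - ½)*(36 + (3 + 10*(-1))) = -27*(36 + (3 - 10))/2 = -27*(36 - 7)/2 = -27/2*29 = -783/2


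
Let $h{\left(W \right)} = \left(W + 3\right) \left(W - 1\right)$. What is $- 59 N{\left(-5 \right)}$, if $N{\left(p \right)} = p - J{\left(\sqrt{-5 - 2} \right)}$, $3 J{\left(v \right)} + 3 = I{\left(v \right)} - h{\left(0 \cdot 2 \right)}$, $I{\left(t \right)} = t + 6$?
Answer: $413 + \frac{59 i \sqrt{7}}{3} \approx 413.0 + 52.033 i$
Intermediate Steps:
$I{\left(t \right)} = 6 + t$
$h{\left(W \right)} = \left(-1 + W\right) \left(3 + W\right)$ ($h{\left(W \right)} = \left(3 + W\right) \left(-1 + W\right) = \left(-1 + W\right) \left(3 + W\right)$)
$J{\left(v \right)} = 2 + \frac{v}{3}$ ($J{\left(v \right)} = -1 + \frac{\left(6 + v\right) - \left(-3 + \left(0 \cdot 2\right)^{2} + 2 \cdot 0 \cdot 2\right)}{3} = -1 + \frac{\left(6 + v\right) - \left(-3 + 0^{2} + 2 \cdot 0\right)}{3} = -1 + \frac{\left(6 + v\right) - \left(-3 + 0 + 0\right)}{3} = -1 + \frac{\left(6 + v\right) - -3}{3} = -1 + \frac{\left(6 + v\right) + 3}{3} = -1 + \frac{9 + v}{3} = -1 + \left(3 + \frac{v}{3}\right) = 2 + \frac{v}{3}$)
$N{\left(p \right)} = -2 + p - \frac{i \sqrt{7}}{3}$ ($N{\left(p \right)} = p - \left(2 + \frac{\sqrt{-5 - 2}}{3}\right) = p - \left(2 + \frac{\sqrt{-7}}{3}\right) = p - \left(2 + \frac{i \sqrt{7}}{3}\right) = -2 + p - \frac{i \sqrt{7}}{3}$)
$- 59 N{\left(-5 \right)} = - 59 \left(-2 - 5 - \frac{i \sqrt{7}}{3}\right) = - 59 \left(-7 - \frac{i \sqrt{7}}{3}\right) = 413 + \frac{59 i \sqrt{7}}{3}$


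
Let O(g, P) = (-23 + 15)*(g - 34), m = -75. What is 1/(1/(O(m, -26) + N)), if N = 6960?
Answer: 7832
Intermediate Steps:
O(g, P) = 272 - 8*g (O(g, P) = -8*(-34 + g) = 272 - 8*g)
1/(1/(O(m, -26) + N)) = 1/(1/((272 - 8*(-75)) + 6960)) = 1/(1/((272 + 600) + 6960)) = 1/(1/(872 + 6960)) = 1/(1/7832) = 7832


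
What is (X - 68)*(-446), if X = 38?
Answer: 13380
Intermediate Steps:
(X - 68)*(-446) = (38 - 68)*(-446) = -30*(-446) = 13380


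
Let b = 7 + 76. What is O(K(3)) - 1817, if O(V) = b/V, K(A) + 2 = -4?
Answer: -10985/6 ≈ -1830.8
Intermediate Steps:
K(A) = -6 (K(A) = -2 - 4 = -6)
b = 83
O(V) = 83/V
O(K(3)) - 1817 = 83/(-6) - 1817 = 83*(-⅙) - 1817 = -83/6 - 1817 = -10985/6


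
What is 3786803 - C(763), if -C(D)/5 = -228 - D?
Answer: 3781848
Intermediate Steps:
C(D) = 1140 + 5*D (C(D) = -5*(-228 - D) = 1140 + 5*D)
3786803 - C(763) = 3786803 - (1140 + 5*763) = 3786803 - (1140 + 3815) = 3786803 - 1*4955 = 3786803 - 4955 = 3781848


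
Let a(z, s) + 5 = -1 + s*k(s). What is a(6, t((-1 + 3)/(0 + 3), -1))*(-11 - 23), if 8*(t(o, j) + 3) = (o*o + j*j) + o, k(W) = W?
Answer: -130985/2592 ≈ -50.534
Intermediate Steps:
t(o, j) = -3 + o/8 + j²/8 + o²/8 (t(o, j) = -3 + ((o*o + j*j) + o)/8 = -3 + ((o² + j²) + o)/8 = -3 + ((j² + o²) + o)/8 = -3 + (o + j² + o²)/8 = -3 + (o/8 + j²/8 + o²/8) = -3 + o/8 + j²/8 + o²/8)
a(z, s) = -6 + s² (a(z, s) = -5 + (-1 + s*s) = -5 + (-1 + s²) = -6 + s²)
a(6, t((-1 + 3)/(0 + 3), -1))*(-11 - 23) = (-6 + (-3 + ((-1 + 3)/(0 + 3))/8 + (⅛)*(-1)² + ((-1 + 3)/(0 + 3))²/8)²)*(-11 - 23) = (-6 + (-3 + (2/3)/8 + (⅛)*1 + (2/3)²/8)²)*(-34) = (-6 + (-3 + (2*(⅓))/8 + ⅛ + (2*(⅓))²/8)²)*(-34) = (-6 + (-3 + (⅛)*(⅔) + ⅛ + (⅔)²/8)²)*(-34) = (-6 + (-3 + 1/12 + ⅛ + (⅛)*(4/9))²)*(-34) = (-6 + (-3 + 1/12 + ⅛ + 1/18)²)*(-34) = (-6 + (-197/72)²)*(-34) = (-6 + 38809/5184)*(-34) = (7705/5184)*(-34) = -130985/2592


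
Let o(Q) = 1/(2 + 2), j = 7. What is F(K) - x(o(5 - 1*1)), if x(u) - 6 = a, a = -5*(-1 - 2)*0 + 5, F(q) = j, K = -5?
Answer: -4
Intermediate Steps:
o(Q) = ¼ (o(Q) = 1/4 = ¼)
F(q) = 7
a = 5 (a = -5*(-3)*0 + 5 = 15*0 + 5 = 0 + 5 = 5)
x(u) = 11 (x(u) = 6 + 5 = 11)
F(K) - x(o(5 - 1*1)) = 7 - 1*11 = 7 - 11 = -4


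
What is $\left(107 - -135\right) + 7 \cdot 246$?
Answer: $1964$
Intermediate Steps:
$\left(107 - -135\right) + 7 \cdot 246 = \left(107 + 135\right) + 1722 = 242 + 1722 = 1964$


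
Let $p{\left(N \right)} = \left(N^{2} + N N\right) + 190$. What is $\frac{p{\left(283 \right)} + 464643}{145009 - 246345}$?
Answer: $- \frac{625011}{101336} \approx -6.1677$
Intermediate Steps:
$p{\left(N \right)} = 190 + 2 N^{2}$ ($p{\left(N \right)} = \left(N^{2} + N^{2}\right) + 190 = 2 N^{2} + 190 = 190 + 2 N^{2}$)
$\frac{p{\left(283 \right)} + 464643}{145009 - 246345} = \frac{\left(190 + 2 \cdot 283^{2}\right) + 464643}{145009 - 246345} = \frac{\left(190 + 2 \cdot 80089\right) + 464643}{-101336} = \left(\left(190 + 160178\right) + 464643\right) \left(- \frac{1}{101336}\right) = \left(160368 + 464643\right) \left(- \frac{1}{101336}\right) = 625011 \left(- \frac{1}{101336}\right) = - \frac{625011}{101336}$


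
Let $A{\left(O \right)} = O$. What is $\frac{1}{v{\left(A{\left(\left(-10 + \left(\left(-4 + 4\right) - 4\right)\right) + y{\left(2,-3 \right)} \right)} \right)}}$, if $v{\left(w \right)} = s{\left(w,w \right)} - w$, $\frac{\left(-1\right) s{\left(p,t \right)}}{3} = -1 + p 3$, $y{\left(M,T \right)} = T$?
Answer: $\frac{1}{173} \approx 0.0057803$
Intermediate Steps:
$s{\left(p,t \right)} = 3 - 9 p$ ($s{\left(p,t \right)} = - 3 \left(-1 + p 3\right) = - 3 \left(-1 + 3 p\right) = 3 - 9 p$)
$v{\left(w \right)} = 3 - 10 w$ ($v{\left(w \right)} = \left(3 - 9 w\right) - w = 3 - 10 w$)
$\frac{1}{v{\left(A{\left(\left(-10 + \left(\left(-4 + 4\right) - 4\right)\right) + y{\left(2,-3 \right)} \right)} \right)}} = \frac{1}{3 - 10 \left(\left(-10 + \left(\left(-4 + 4\right) - 4\right)\right) - 3\right)} = \frac{1}{3 - 10 \left(\left(-10 + \left(0 - 4\right)\right) - 3\right)} = \frac{1}{3 - 10 \left(\left(-10 - 4\right) - 3\right)} = \frac{1}{3 - 10 \left(-14 - 3\right)} = \frac{1}{3 - -170} = \frac{1}{3 + 170} = \frac{1}{173}$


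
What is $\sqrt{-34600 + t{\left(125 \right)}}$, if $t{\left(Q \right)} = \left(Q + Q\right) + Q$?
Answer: $185 i \approx 185.0 i$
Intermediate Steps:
$t{\left(Q \right)} = 3 Q$ ($t{\left(Q \right)} = 2 Q + Q = 3 Q$)
$\sqrt{-34600 + t{\left(125 \right)}} = \sqrt{-34600 + 3 \cdot 125} = \sqrt{-34600 + 375} = \sqrt{-34225} = 185 i$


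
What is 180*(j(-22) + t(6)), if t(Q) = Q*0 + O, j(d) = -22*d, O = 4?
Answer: 87840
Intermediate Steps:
t(Q) = 4 (t(Q) = Q*0 + 4 = 0 + 4 = 4)
180*(j(-22) + t(6)) = 180*(-22*(-22) + 4) = 180*(484 + 4) = 180*488 = 87840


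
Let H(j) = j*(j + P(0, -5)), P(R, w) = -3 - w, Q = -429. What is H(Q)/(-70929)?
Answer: -61061/23643 ≈ -2.5826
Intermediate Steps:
H(j) = j*(2 + j) (H(j) = j*(j + (-3 - 1*(-5))) = j*(j + (-3 + 5)) = j*(j + 2) = j*(2 + j))
H(Q)/(-70929) = -429*(2 - 429)/(-70929) = -429*(-427)*(-1/70929) = 183183*(-1/70929) = -61061/23643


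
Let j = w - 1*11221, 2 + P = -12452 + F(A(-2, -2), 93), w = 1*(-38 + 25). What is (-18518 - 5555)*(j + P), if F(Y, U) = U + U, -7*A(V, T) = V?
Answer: 565763646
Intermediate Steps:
w = -13 (w = 1*(-13) = -13)
A(V, T) = -V/7
F(Y, U) = 2*U
P = -12268 (P = -2 + (-12452 + 2*93) = -2 + (-12452 + 186) = -2 - 12266 = -12268)
j = -11234 (j = -13 - 1*11221 = -13 - 11221 = -11234)
(-18518 - 5555)*(j + P) = (-18518 - 5555)*(-11234 - 12268) = -24073*(-23502) = 565763646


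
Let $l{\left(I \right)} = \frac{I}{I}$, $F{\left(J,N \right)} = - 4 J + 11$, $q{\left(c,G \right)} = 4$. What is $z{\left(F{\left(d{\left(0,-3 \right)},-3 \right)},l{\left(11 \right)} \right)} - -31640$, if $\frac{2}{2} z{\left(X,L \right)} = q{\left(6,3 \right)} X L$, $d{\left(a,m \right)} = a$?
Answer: $31684$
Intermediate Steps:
$F{\left(J,N \right)} = 11 - 4 J$
$l{\left(I \right)} = 1$
$z{\left(X,L \right)} = 4 L X$ ($z{\left(X,L \right)} = 4 X L = 4 L X$)
$z{\left(F{\left(d{\left(0,-3 \right)},-3 \right)},l{\left(11 \right)} \right)} - -31640 = 4 \cdot 1 \left(11 - 0\right) - -31640 = 4 \cdot 1 \left(11 + 0\right) + 31640 = 4 \cdot 1 \cdot 11 + 31640 = 44 + 31640 = 31684$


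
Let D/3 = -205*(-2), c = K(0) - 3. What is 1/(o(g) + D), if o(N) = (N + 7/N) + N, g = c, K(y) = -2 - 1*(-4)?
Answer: 1/1221 ≈ 0.00081900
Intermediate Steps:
K(y) = 2 (K(y) = -2 + 4 = 2)
c = -1 (c = 2 - 3 = -1)
g = -1
D = 1230 (D = 3*(-205*(-2)) = 3*(-1*(-410)) = 3*410 = 1230)
o(N) = 2*N + 7/N
1/(o(g) + D) = 1/((2*(-1) + 7/(-1)) + 1230) = 1/((-2 + 7*(-1)) + 1230) = 1/((-2 - 7) + 1230) = 1/(-9 + 1230) = 1/1221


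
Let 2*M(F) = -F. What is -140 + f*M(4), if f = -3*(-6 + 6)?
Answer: -140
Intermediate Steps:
M(F) = -F/2 (M(F) = (-F)/2 = -F/2)
f = 0 (f = -3*0 = 0)
-140 + f*M(4) = -140 + 0*(-½*4) = -140 + 0*(-2) = -140 + 0 = -140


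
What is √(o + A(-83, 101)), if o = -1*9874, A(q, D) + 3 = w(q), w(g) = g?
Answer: 2*I*√2490 ≈ 99.8*I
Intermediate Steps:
A(q, D) = -3 + q
o = -9874
√(o + A(-83, 101)) = √(-9874 + (-3 - 83)) = √(-9874 - 86) = √(-9960) = 2*I*√2490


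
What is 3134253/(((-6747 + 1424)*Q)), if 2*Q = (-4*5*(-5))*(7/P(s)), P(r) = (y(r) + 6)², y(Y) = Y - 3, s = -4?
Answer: -3134253/1863050 ≈ -1.6823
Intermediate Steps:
y(Y) = -3 + Y
P(r) = (3 + r)² (P(r) = ((-3 + r) + 6)² = (3 + r)²)
Q = 350 (Q = ((-4*5*(-5))*(7/((3 - 4)²)))/2 = ((-20*(-5))*(7/((-1)²)))/2 = (100*(7/1))/2 = (100*(7*1))/2 = (100*7)/2 = (½)*700 = 350)
3134253/(((-6747 + 1424)*Q)) = 3134253/(((-6747 + 1424)*350)) = 3134253/((-5323*350)) = 3134253/(-1863050) = 3134253*(-1/1863050) = -3134253/1863050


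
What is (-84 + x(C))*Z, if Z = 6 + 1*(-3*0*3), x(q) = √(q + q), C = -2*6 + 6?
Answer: -504 + 12*I*√3 ≈ -504.0 + 20.785*I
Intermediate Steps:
C = -6 (C = -12 + 6 = -6)
x(q) = √2*√q (x(q) = √(2*q) = √2*√q)
Z = 6 (Z = 6 + 1*(0*3) = 6 + 1*0 = 6 + 0 = 6)
(-84 + x(C))*Z = (-84 + √2*√(-6))*6 = (-84 + √2*(I*√6))*6 = (-84 + 2*I*√3)*6 = -504 + 12*I*√3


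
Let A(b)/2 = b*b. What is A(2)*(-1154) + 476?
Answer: -8756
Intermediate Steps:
A(b) = 2*b² (A(b) = 2*(b*b) = 2*b²)
A(2)*(-1154) + 476 = (2*2²)*(-1154) + 476 = (2*4)*(-1154) + 476 = 8*(-1154) + 476 = -9232 + 476 = -8756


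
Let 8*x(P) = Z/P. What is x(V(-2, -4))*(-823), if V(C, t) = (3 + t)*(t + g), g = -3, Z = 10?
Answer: -4115/28 ≈ -146.96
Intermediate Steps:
V(C, t) = (-3 + t)*(3 + t) (V(C, t) = (3 + t)*(t - 3) = (3 + t)*(-3 + t) = (-3 + t)*(3 + t))
x(P) = 5/(4*P) (x(P) = (10/P)/8 = 5/(4*P))
x(V(-2, -4))*(-823) = (5/(4*(-9 + (-4)**2)))*(-823) = (5/(4*(-9 + 16)))*(-823) = ((5/4)/7)*(-823) = ((5/4)*(1/7))*(-823) = (5/28)*(-823) = -4115/28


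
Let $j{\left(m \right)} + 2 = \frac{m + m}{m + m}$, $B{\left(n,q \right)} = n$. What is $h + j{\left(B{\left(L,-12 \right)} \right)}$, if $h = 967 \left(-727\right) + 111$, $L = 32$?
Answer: $-702899$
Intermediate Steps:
$j{\left(m \right)} = -1$ ($j{\left(m \right)} = -2 + \frac{m + m}{m + m} = -2 + \frac{2 m}{2 m} = -2 + 2 m \frac{1}{2 m} = -2 + 1 = -1$)
$h = -702898$ ($h = -703009 + 111 = -702898$)
$h + j{\left(B{\left(L,-12 \right)} \right)} = -702898 - 1 = -702899$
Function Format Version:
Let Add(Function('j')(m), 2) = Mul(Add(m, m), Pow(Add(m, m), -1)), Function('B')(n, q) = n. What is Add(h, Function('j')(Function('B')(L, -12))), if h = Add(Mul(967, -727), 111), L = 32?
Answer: -702899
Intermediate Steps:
Function('j')(m) = -1 (Function('j')(m) = Add(-2, Mul(Add(m, m), Pow(Add(m, m), -1))) = Add(-2, Mul(Mul(2, m), Pow(Mul(2, m), -1))) = Add(-2, Mul(Mul(2, m), Mul(Rational(1, 2), Pow(m, -1)))) = Add(-2, 1) = -1)
h = -702898 (h = Add(-703009, 111) = -702898)
Add(h, Function('j')(Function('B')(L, -12))) = Add(-702898, -1) = -702899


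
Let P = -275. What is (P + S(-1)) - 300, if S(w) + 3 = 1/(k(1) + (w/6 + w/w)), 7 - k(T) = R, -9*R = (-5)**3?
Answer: -63020/109 ≈ -578.17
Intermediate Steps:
R = 125/9 (R = -1/9*(-5)**3 = -1/9*(-125) = 125/9 ≈ 13.889)
k(T) = -62/9 (k(T) = 7 - 1*125/9 = 7 - 125/9 = -62/9)
S(w) = -3 + 1/(-53/9 + w/6) (S(w) = -3 + 1/(-62/9 + (w/6 + w/w)) = -3 + 1/(-62/9 + (w*(1/6) + 1)) = -3 + 1/(-62/9 + (w/6 + 1)) = -3 + 1/(-62/9 + (1 + w/6)) = -3 + 1/(-53/9 + w/6))
(P + S(-1)) - 300 = (-275 + 3*(112 - 3*(-1))/(-106 + 3*(-1))) - 300 = (-275 + 3*(112 + 3)/(-106 - 3)) - 300 = (-275 + 3*115/(-109)) - 300 = (-275 + 3*(-1/109)*115) - 300 = (-275 - 345/109) - 300 = -30320/109 - 300 = -63020/109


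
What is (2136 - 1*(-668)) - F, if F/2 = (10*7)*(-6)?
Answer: 3644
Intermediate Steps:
F = -840 (F = 2*((10*7)*(-6)) = 2*(70*(-6)) = 2*(-420) = -840)
(2136 - 1*(-668)) - F = (2136 - 1*(-668)) - 1*(-840) = (2136 + 668) + 840 = 2804 + 840 = 3644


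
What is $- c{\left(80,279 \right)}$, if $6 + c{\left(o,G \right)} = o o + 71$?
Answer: $-6465$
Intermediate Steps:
$c{\left(o,G \right)} = 65 + o^{2}$ ($c{\left(o,G \right)} = -6 + \left(o o + 71\right) = -6 + \left(o^{2} + 71\right) = -6 + \left(71 + o^{2}\right) = 65 + o^{2}$)
$- c{\left(80,279 \right)} = - (65 + 80^{2}) = - (65 + 6400) = \left(-1\right) 6465 = -6465$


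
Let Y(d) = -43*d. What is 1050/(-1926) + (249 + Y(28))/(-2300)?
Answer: -19189/147660 ≈ -0.12995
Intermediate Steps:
1050/(-1926) + (249 + Y(28))/(-2300) = 1050/(-1926) + (249 - 43*28)/(-2300) = 1050*(-1/1926) + (249 - 1204)*(-1/2300) = -175/321 - 955*(-1/2300) = -175/321 + 191/460 = -19189/147660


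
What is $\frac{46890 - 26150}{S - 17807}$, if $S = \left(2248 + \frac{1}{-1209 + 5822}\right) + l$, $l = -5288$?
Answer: $- \frac{9567362}{9616721} \approx -0.99487$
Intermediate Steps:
$S = - \frac{14023519}{4613}$ ($S = \left(2248 + \frac{1}{-1209 + 5822}\right) - 5288 = \left(2248 + \frac{1}{4613}\right) - 5288 = \frac{10370025}{4613} - 5288 = - \frac{14023519}{4613} \approx -3040.0$)
$\frac{46890 - 26150}{S - 17807} = \frac{46890 - 26150}{- \frac{14023519}{4613} - 17807} = \frac{20740}{- \frac{96167210}{4613}} = 20740 \left(- \frac{4613}{96167210}\right) = - \frac{9567362}{9616721}$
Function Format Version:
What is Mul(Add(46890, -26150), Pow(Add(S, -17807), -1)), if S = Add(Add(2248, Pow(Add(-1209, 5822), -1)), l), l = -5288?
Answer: Rational(-9567362, 9616721) ≈ -0.99487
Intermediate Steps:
S = Rational(-14023519, 4613) (S = Add(Add(2248, Pow(Add(-1209, 5822), -1)), -5288) = Add(Add(2248, Pow(4613, -1)), -5288) = Add(Add(2248, Rational(1, 4613)), -5288) = Add(Rational(10370025, 4613), -5288) = Rational(-14023519, 4613) ≈ -3040.0)
Mul(Add(46890, -26150), Pow(Add(S, -17807), -1)) = Mul(Add(46890, -26150), Pow(Add(Rational(-14023519, 4613), -17807), -1)) = Mul(20740, Pow(Rational(-96167210, 4613), -1)) = Mul(20740, Rational(-4613, 96167210)) = Rational(-9567362, 9616721)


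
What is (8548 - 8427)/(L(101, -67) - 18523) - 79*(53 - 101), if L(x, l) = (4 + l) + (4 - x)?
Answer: 70845815/18683 ≈ 3792.0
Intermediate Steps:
L(x, l) = 8 + l - x
(8548 - 8427)/(L(101, -67) - 18523) - 79*(53 - 101) = (8548 - 8427)/((8 - 67 - 1*101) - 18523) - 79*(53 - 101) = 121/((8 - 67 - 101) - 18523) - 79*(-48) = 121/(-160 - 18523) + 3792 = 121/(-18683) + 3792 = 121*(-1/18683) + 3792 = -121/18683 + 3792 = 70845815/18683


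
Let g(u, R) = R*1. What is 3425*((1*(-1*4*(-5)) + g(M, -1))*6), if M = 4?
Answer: 390450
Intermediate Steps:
g(u, R) = R
3425*((1*(-1*4*(-5)) + g(M, -1))*6) = 3425*((1*(-1*4*(-5)) - 1)*6) = 3425*((1*(-4*(-5)) - 1)*6) = 3425*((1*20 - 1)*6) = 3425*((20 - 1)*6) = 3425*(19*6) = 3425*114 = 390450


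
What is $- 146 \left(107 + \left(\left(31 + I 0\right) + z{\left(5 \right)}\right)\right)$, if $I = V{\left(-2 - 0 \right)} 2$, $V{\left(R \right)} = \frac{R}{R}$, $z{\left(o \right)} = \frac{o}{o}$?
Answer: $-20294$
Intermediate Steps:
$z{\left(o \right)} = 1$
$V{\left(R \right)} = 1$
$I = 2$ ($I = 1 \cdot 2 = 2$)
$- 146 \left(107 + \left(\left(31 + I 0\right) + z{\left(5 \right)}\right)\right) = - 146 \left(107 + \left(\left(31 + 2 \cdot 0\right) + 1\right)\right) = - 146 \left(107 + \left(\left(31 + 0\right) + 1\right)\right) = - 146 \left(107 + \left(31 + 1\right)\right) = - 146 \left(107 + 32\right) = \left(-146\right) 139 = -20294$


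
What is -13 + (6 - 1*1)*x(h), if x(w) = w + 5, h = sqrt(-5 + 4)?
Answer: 12 + 5*I ≈ 12.0 + 5.0*I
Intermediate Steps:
h = I (h = sqrt(-1) = I ≈ 1.0*I)
x(w) = 5 + w
-13 + (6 - 1*1)*x(h) = -13 + (6 - 1*1)*(5 + I) = -13 + (6 - 1)*(5 + I) = -13 + 5*(5 + I) = -13 + (25 + 5*I) = 12 + 5*I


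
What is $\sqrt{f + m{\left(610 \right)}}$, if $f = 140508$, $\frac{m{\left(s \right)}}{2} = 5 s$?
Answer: $28 \sqrt{187} \approx 382.89$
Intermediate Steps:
$m{\left(s \right)} = 10 s$ ($m{\left(s \right)} = 2 \cdot 5 s = 10 s$)
$\sqrt{f + m{\left(610 \right)}} = \sqrt{140508 + 10 \cdot 610} = \sqrt{140508 + 6100} = \sqrt{146608} = 28 \sqrt{187}$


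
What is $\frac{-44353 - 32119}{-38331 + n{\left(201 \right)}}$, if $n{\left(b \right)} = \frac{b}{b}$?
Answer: $\frac{38236}{19165} \approx 1.9951$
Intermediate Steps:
$n{\left(b \right)} = 1$
$\frac{-44353 - 32119}{-38331 + n{\left(201 \right)}} = \frac{-44353 - 32119}{-38331 + 1} = - \frac{76472}{-38330} = \left(-76472\right) \left(- \frac{1}{38330}\right) = \frac{38236}{19165}$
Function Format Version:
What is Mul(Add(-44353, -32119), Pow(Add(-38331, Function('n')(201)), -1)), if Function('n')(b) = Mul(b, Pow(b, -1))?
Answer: Rational(38236, 19165) ≈ 1.9951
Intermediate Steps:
Function('n')(b) = 1
Mul(Add(-44353, -32119), Pow(Add(-38331, Function('n')(201)), -1)) = Mul(Add(-44353, -32119), Pow(Add(-38331, 1), -1)) = Mul(-76472, Pow(-38330, -1)) = Mul(-76472, Rational(-1, 38330)) = Rational(38236, 19165)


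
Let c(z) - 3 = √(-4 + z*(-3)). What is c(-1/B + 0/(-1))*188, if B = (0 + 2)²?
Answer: 564 + 94*I*√13 ≈ 564.0 + 338.92*I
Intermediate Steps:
B = 4 (B = 2² = 4)
c(z) = 3 + √(-4 - 3*z) (c(z) = 3 + √(-4 + z*(-3)) = 3 + √(-4 - 3*z))
c(-1/B + 0/(-1))*188 = (3 + √(-4 - 3*(-1/4 + 0/(-1))))*188 = (3 + √(-4 - 3*(-1*¼ + 0*(-1))))*188 = (3 + √(-4 - 3*(-¼ + 0)))*188 = (3 + √(-4 - 3*(-¼)))*188 = (3 + √(-4 + ¾))*188 = (3 + √(-13/4))*188 = (3 + I*√13/2)*188 = 564 + 94*I*√13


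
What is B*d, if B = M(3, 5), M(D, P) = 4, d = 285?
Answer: 1140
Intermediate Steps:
B = 4
B*d = 4*285 = 1140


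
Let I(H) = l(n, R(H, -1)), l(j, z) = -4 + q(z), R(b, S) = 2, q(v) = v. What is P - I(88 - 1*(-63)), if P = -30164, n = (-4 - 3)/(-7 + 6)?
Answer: -30162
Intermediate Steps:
n = 7 (n = -7/(-1) = -7*(-1) = 7)
l(j, z) = -4 + z
I(H) = -2 (I(H) = -4 + 2 = -2)
P - I(88 - 1*(-63)) = -30164 - 1*(-2) = -30164 + 2 = -30162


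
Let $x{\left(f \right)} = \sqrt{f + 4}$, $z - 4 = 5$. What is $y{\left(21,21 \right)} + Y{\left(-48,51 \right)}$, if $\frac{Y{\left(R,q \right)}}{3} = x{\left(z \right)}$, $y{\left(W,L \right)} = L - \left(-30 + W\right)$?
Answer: $30 + 3 \sqrt{13} \approx 40.817$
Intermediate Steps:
$z = 9$ ($z = 4 + 5 = 9$)
$y{\left(W,L \right)} = 30 + L - W$
$x{\left(f \right)} = \sqrt{4 + f}$
$Y{\left(R,q \right)} = 3 \sqrt{13}$ ($Y{\left(R,q \right)} = 3 \sqrt{4 + 9} = 3 \sqrt{13}$)
$y{\left(21,21 \right)} + Y{\left(-48,51 \right)} = \left(30 + 21 - 21\right) + 3 \sqrt{13} = 30 + 3 \sqrt{13}$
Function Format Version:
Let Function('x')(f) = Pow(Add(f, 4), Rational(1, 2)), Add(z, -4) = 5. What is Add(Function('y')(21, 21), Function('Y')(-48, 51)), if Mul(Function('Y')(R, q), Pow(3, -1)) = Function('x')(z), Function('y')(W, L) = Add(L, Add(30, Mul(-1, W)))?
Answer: Add(30, Mul(3, Pow(13, Rational(1, 2)))) ≈ 40.817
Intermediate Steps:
z = 9 (z = Add(4, 5) = 9)
Function('y')(W, L) = Add(30, L, Mul(-1, W))
Function('x')(f) = Pow(Add(4, f), Rational(1, 2))
Function('Y')(R, q) = Mul(3, Pow(13, Rational(1, 2))) (Function('Y')(R, q) = Mul(3, Pow(Add(4, 9), Rational(1, 2))) = Mul(3, Pow(13, Rational(1, 2))))
Add(Function('y')(21, 21), Function('Y')(-48, 51)) = Add(Add(30, 21, Mul(-1, 21)), Mul(3, Pow(13, Rational(1, 2)))) = Add(Add(30, 21, -21), Mul(3, Pow(13, Rational(1, 2)))) = Add(30, Mul(3, Pow(13, Rational(1, 2))))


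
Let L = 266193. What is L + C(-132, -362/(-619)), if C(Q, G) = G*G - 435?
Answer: 101828232082/383161 ≈ 2.6576e+5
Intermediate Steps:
C(Q, G) = -435 + G² (C(Q, G) = G² - 435 = -435 + G²)
L + C(-132, -362/(-619)) = 266193 + (-435 + (-362/(-619))²) = 266193 + (-435 + (-362*(-1/619))²) = 266193 + (-435 + (362/619)²) = 266193 + (-435 + 131044/383161) = 266193 - 166543991/383161 = 101828232082/383161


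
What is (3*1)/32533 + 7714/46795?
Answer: 35871421/217483105 ≈ 0.16494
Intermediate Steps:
(3*1)/32533 + 7714/46795 = 3*(1/32533) + 7714*(1/46795) = 3/32533 + 1102/6685 = 35871421/217483105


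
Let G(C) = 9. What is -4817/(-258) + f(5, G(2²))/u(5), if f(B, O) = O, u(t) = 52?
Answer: 126403/6708 ≈ 18.844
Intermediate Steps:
-4817/(-258) + f(5, G(2²))/u(5) = -4817/(-258) + 9/52 = -4817*(-1/258) + 9*(1/52) = 4817/258 + 9/52 = 126403/6708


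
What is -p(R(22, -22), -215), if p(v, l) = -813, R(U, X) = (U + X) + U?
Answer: 813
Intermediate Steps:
R(U, X) = X + 2*U
-p(R(22, -22), -215) = -1*(-813) = 813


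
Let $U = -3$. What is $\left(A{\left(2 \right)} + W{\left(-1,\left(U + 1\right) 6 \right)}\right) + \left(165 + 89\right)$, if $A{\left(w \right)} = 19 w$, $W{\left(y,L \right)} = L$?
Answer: $280$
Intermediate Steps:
$\left(A{\left(2 \right)} + W{\left(-1,\left(U + 1\right) 6 \right)}\right) + \left(165 + 89\right) = \left(19 \cdot 2 + \left(-3 + 1\right) 6\right) + \left(165 + 89\right) = \left(38 - 12\right) + 254 = 26 + 254 = 280$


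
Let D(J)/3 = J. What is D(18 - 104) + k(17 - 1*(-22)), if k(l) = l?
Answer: -219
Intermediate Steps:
D(J) = 3*J
D(18 - 104) + k(17 - 1*(-22)) = 3*(18 - 104) + (17 - 1*(-22)) = 3*(-86) + (17 + 22) = -258 + 39 = -219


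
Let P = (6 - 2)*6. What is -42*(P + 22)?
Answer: -1932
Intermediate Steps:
P = 24 (P = 4*6 = 24)
-42*(P + 22) = -42*(24 + 22) = -42*46 = -1932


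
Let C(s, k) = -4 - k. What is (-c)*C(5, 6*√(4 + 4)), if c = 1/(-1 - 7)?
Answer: -½ - 3*√2/2 ≈ -2.6213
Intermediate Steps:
c = -⅛ (c = 1/(-8) = -⅛ ≈ -0.12500)
(-c)*C(5, 6*√(4 + 4)) = (-1*(-⅛))*(-4 - 6*√(4 + 4)) = (-4 - 6*√8)/8 = (-4 - 6*2*√2)/8 = (-4 - 12*√2)/8 = -½ - 3*√2/2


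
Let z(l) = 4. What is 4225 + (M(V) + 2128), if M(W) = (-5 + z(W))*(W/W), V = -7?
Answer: 6352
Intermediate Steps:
M(W) = -1 (M(W) = (-5 + 4)*(W/W) = -1*1 = -1)
4225 + (M(V) + 2128) = 4225 + (-1 + 2128) = 4225 + 2127 = 6352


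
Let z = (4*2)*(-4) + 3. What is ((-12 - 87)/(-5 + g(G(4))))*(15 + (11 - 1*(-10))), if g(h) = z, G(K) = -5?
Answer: 1782/17 ≈ 104.82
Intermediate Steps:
z = -29 (z = 8*(-4) + 3 = -32 + 3 = -29)
g(h) = -29
((-12 - 87)/(-5 + g(G(4))))*(15 + (11 - 1*(-10))) = ((-12 - 87)/(-5 - 29))*(15 + (11 - 1*(-10))) = (-99/(-34))*(15 + (11 + 10)) = (-99*(-1/34))*(15 + 21) = (99/34)*36 = 1782/17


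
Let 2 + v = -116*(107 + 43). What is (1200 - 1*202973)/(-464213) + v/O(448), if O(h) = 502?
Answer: -3988472290/116517463 ≈ -34.231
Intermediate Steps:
v = -17402 (v = -2 - 116*(107 + 43) = -2 - 116*150 = -2 - 17400 = -17402)
(1200 - 1*202973)/(-464213) + v/O(448) = (1200 - 1*202973)/(-464213) - 17402/502 = (1200 - 202973)*(-1/464213) - 17402*1/502 = -201773*(-1/464213) - 8701/251 = 201773/464213 - 8701/251 = -3988472290/116517463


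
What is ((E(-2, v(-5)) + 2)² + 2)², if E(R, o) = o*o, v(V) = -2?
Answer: 1444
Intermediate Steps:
E(R, o) = o²
((E(-2, v(-5)) + 2)² + 2)² = (((-2)² + 2)² + 2)² = ((4 + 2)² + 2)² = (6² + 2)² = (36 + 2)² = 38² = 1444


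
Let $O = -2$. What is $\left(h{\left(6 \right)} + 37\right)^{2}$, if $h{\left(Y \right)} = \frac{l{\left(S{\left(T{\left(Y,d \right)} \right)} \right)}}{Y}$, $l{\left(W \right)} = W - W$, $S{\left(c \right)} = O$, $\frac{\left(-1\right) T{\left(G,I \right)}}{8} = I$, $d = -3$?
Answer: $1369$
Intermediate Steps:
$T{\left(G,I \right)} = - 8 I$
$S{\left(c \right)} = -2$
$l{\left(W \right)} = 0$
$h{\left(Y \right)} = 0$ ($h{\left(Y \right)} = \frac{0}{Y} = 0$)
$\left(h{\left(6 \right)} + 37\right)^{2} = \left(0 + 37\right)^{2} = 37^{2} = 1369$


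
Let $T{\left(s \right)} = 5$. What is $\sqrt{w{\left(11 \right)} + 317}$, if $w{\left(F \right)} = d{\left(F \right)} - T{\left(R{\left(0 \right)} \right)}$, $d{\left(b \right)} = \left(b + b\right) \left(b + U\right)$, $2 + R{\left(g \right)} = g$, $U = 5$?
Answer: $2 \sqrt{166} \approx 25.768$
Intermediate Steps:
$R{\left(g \right)} = -2 + g$
$d{\left(b \right)} = 2 b \left(5 + b\right)$ ($d{\left(b \right)} = \left(b + b\right) \left(b + 5\right) = 2 b \left(5 + b\right)$)
$w{\left(F \right)} = -5 + 2 F \left(5 + F\right)$ ($w{\left(F \right)} = 2 F \left(5 + F\right) - 5 = -5 + 2 F \left(5 + F\right)$)
$\sqrt{w{\left(11 \right)} + 317} = \sqrt{\left(-5 + 2 \cdot 11 \left(5 + 11\right)\right) + 317} = \sqrt{\left(-5 + 2 \cdot 11 \cdot 16\right) + 317} = \sqrt{\left(-5 + 352\right) + 317} = \sqrt{347 + 317} = \sqrt{664} = 2 \sqrt{166}$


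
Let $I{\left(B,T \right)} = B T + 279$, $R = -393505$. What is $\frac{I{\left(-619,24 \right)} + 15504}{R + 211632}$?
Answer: $- \frac{927}{181873} \approx -0.005097$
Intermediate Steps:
$I{\left(B,T \right)} = 279 + B T$
$\frac{I{\left(-619,24 \right)} + 15504}{R + 211632} = \frac{\left(279 - 14856\right) + 15504}{-393505 + 211632} = \frac{\left(279 - 14856\right) + 15504}{-181873} = \left(-14577 + 15504\right) \left(- \frac{1}{181873}\right) = 927 \left(- \frac{1}{181873}\right) = - \frac{927}{181873}$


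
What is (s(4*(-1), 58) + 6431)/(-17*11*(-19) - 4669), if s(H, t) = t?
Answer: -721/124 ≈ -5.8145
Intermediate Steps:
(s(4*(-1), 58) + 6431)/(-17*11*(-19) - 4669) = (58 + 6431)/(-17*11*(-19) - 4669) = 6489/(-187*(-19) - 4669) = 6489/(3553 - 4669) = 6489/(-1116) = 6489*(-1/1116) = -721/124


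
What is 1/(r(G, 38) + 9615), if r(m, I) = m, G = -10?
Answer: 1/9605 ≈ 0.00010411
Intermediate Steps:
1/(r(G, 38) + 9615) = 1/(-10 + 9615) = 1/9605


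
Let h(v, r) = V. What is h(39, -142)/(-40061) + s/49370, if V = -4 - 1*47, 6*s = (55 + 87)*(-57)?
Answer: -51524419/1977811570 ≈ -0.026051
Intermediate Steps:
s = -1349 (s = ((55 + 87)*(-57))/6 = (142*(-57))/6 = (1/6)*(-8094) = -1349)
V = -51 (V = -4 - 47 = -51)
h(v, r) = -51
h(39, -142)/(-40061) + s/49370 = -51/(-40061) - 1349/49370 = -51*(-1/40061) - 1349*1/49370 = 51/40061 - 1349/49370 = -51524419/1977811570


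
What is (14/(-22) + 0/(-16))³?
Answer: -343/1331 ≈ -0.25770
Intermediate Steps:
(14/(-22) + 0/(-16))³ = (14*(-1/22) + 0*(-1/16))³ = (-7/11 + 0)³ = (-7/11)³ = -343/1331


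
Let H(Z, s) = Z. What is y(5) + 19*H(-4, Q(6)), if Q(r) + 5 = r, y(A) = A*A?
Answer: -51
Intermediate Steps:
y(A) = A²
Q(r) = -5 + r
y(5) + 19*H(-4, Q(6)) = 5² + 19*(-4) = 25 - 76 = -51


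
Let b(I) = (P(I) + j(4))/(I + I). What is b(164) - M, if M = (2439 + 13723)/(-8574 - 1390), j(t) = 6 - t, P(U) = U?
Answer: 869395/408524 ≈ 2.1281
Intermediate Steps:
M = -8081/4982 (M = 16162/(-9964) = 16162*(-1/9964) = -8081/4982 ≈ -1.6220)
b(I) = (2 + I)/(2*I) (b(I) = (I + (6 - 1*4))/(I + I) = (I + (6 - 4))/((2*I)) = (I + 2)*(1/(2*I)) = (2 + I)*(1/(2*I)) = (2 + I)/(2*I))
b(164) - M = (½)*(2 + 164)/164 - 1*(-8081/4982) = (½)*(1/164)*166 + 8081/4982 = 83/164 + 8081/4982 = 869395/408524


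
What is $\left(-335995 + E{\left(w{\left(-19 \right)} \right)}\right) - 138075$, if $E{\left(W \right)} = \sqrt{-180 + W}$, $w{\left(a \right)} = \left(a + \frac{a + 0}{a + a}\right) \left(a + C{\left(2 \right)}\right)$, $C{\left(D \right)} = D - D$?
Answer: $-474070 + \frac{7 \sqrt{14}}{2} \approx -4.7406 \cdot 10^{5}$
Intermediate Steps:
$C{\left(D \right)} = 0$
$w{\left(a \right)} = a \left(\frac{1}{2} + a\right)$ ($w{\left(a \right)} = \left(a + \frac{a + 0}{a + a}\right) \left(a + 0\right) = \left(a + \frac{a}{2 a}\right) a = \left(a + a \frac{1}{2 a}\right) a = \left(a + \frac{1}{2}\right) a = \left(\frac{1}{2} + a\right) a = a \left(\frac{1}{2} + a\right)$)
$\left(-335995 + E{\left(w{\left(-19 \right)} \right)}\right) - 138075 = \left(-335995 + \sqrt{-180 - 19 \left(\frac{1}{2} - 19\right)}\right) - 138075 = \left(-335995 + \sqrt{-180 - - \frac{703}{2}}\right) - 138075 = \left(-335995 + \sqrt{-180 + \frac{703}{2}}\right) - 138075 = \left(-335995 + \sqrt{\frac{343}{2}}\right) - 138075 = \left(-335995 + \frac{7 \sqrt{14}}{2}\right) - 138075 = -474070 + \frac{7 \sqrt{14}}{2}$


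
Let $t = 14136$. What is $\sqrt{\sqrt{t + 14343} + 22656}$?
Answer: $\sqrt{22656 + \sqrt{28479}} \approx 151.08$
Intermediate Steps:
$\sqrt{\sqrt{t + 14343} + 22656} = \sqrt{\sqrt{14136 + 14343} + 22656} = \sqrt{\sqrt{28479} + 22656} = \sqrt{22656 + \sqrt{28479}}$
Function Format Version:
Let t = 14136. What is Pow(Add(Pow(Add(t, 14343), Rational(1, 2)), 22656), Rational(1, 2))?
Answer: Pow(Add(22656, Pow(28479, Rational(1, 2))), Rational(1, 2)) ≈ 151.08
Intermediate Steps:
Pow(Add(Pow(Add(t, 14343), Rational(1, 2)), 22656), Rational(1, 2)) = Pow(Add(Pow(Add(14136, 14343), Rational(1, 2)), 22656), Rational(1, 2)) = Pow(Add(Pow(28479, Rational(1, 2)), 22656), Rational(1, 2)) = Pow(Add(22656, Pow(28479, Rational(1, 2))), Rational(1, 2))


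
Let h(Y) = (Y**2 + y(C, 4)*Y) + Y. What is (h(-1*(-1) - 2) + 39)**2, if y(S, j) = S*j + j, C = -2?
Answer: 1849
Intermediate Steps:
y(S, j) = j + S*j
h(Y) = Y**2 - 3*Y (h(Y) = (Y**2 + (4*(1 - 2))*Y) + Y = (Y**2 + (4*(-1))*Y) + Y = (Y**2 - 4*Y) + Y = Y**2 - 3*Y)
(h(-1*(-1) - 2) + 39)**2 = ((-1*(-1) - 2)*(-3 + (-1*(-1) - 2)) + 39)**2 = ((1 - 2)*(-3 + (1 - 2)) + 39)**2 = (-(-3 - 1) + 39)**2 = (-1*(-4) + 39)**2 = (4 + 39)**2 = 43**2 = 1849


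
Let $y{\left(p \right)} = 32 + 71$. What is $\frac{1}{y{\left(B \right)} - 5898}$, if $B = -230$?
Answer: $- \frac{1}{5795} \approx -0.00017256$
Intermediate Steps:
$y{\left(p \right)} = 103$
$\frac{1}{y{\left(B \right)} - 5898} = \frac{1}{103 - 5898} = \frac{1}{-5795} = - \frac{1}{5795}$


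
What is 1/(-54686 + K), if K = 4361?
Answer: -1/50325 ≈ -1.9871e-5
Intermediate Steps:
1/(-54686 + K) = 1/(-54686 + 4361) = 1/(-50325) = -1/50325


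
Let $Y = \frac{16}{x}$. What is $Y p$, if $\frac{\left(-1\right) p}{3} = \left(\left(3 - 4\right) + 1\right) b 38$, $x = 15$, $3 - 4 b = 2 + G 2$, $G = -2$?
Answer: $0$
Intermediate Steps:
$b = \frac{5}{4}$ ($b = \frac{3}{4} - \frac{2 - 4}{4} = \frac{3}{4} - - \frac{1}{2} = \frac{3}{4} + \frac{1}{2} = \frac{5}{4} \approx 1.25$)
$Y = \frac{16}{15} \approx 1.0667$
$p = 0$ ($p = - 3 \left(\left(3 - 4\right) + 1\right) \frac{5}{4} \cdot 38 = - 3 \left(-1 + 1\right) \frac{5}{4} \cdot 38 = - 3 \cdot 0 \cdot \frac{5}{4} \cdot 38 = - 3 \cdot 0 \cdot 38 = \left(-3\right) 0 = 0$)
$Y p = \frac{16}{15} \cdot 0 = 0$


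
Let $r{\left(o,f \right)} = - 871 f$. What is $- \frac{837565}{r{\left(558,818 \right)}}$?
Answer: $\frac{837565}{712478} \approx 1.1756$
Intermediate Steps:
$- \frac{837565}{r{\left(558,818 \right)}} = - \frac{837565}{\left(-871\right) 818} = - \frac{837565}{-712478} = \left(-837565\right) \left(- \frac{1}{712478}\right) = \frac{837565}{712478}$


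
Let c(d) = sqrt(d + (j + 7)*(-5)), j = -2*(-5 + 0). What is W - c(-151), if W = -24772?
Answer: -24772 - 2*I*sqrt(59) ≈ -24772.0 - 15.362*I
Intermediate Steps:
j = 10 (j = -2*(-5) = 10)
c(d) = sqrt(-85 + d) (c(d) = sqrt(d + (10 + 7)*(-5)) = sqrt(d + 17*(-5)) = sqrt(d - 85) = sqrt(-85 + d))
W - c(-151) = -24772 - sqrt(-85 - 151) = -24772 - sqrt(-236) = -24772 - 2*I*sqrt(59)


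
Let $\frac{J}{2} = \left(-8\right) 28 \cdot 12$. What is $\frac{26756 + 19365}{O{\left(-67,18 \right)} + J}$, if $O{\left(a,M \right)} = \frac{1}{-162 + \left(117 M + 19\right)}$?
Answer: $- \frac{90535523}{10553087} \approx -8.5791$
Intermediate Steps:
$J = -5376$ ($J = 2 \left(-8\right) 28 \cdot 12 = 2 \left(\left(-224\right) 12\right) = 2 \left(-2688\right) = -5376$)
$O{\left(a,M \right)} = \frac{1}{-143 + 117 M}$ ($O{\left(a,M \right)} = \frac{1}{-162 + \left(19 + 117 M\right)} = \frac{1}{-143 + 117 M}$)
$\frac{26756 + 19365}{O{\left(-67,18 \right)} + J} = \frac{26756 + 19365}{\frac{1}{13 \left(-11 + 9 \cdot 18\right)} - 5376} = \frac{46121}{\frac{1}{13 \left(-11 + 162\right)} - 5376} = \frac{46121}{\frac{1}{13 \cdot 151} - 5376} = \frac{46121}{\frac{1}{13} \cdot \frac{1}{151} - 5376} = \frac{46121}{\frac{1}{1963} - 5376} = \frac{46121}{- \frac{10553087}{1963}} = 46121 \left(- \frac{1963}{10553087}\right) = - \frac{90535523}{10553087}$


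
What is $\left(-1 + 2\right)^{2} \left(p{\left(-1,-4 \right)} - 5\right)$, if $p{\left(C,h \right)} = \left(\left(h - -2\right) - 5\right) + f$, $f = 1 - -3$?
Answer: $-8$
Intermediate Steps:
$f = 4$ ($f = 1 + 3 = 4$)
$p{\left(C,h \right)} = 1 + h$ ($p{\left(C,h \right)} = \left(\left(h - -2\right) - 5\right) + 4 = \left(\left(h + 2\right) - 5\right) + 4 = \left(\left(2 + h\right) - 5\right) + 4 = \left(-3 + h\right) + 4 = 1 + h$)
$\left(-1 + 2\right)^{2} \left(p{\left(-1,-4 \right)} - 5\right) = \left(-1 + 2\right)^{2} \left(\left(1 - 4\right) - 5\right) = 1^{2} \left(-3 - 5\right) = 1 \left(-8\right) = -8$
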